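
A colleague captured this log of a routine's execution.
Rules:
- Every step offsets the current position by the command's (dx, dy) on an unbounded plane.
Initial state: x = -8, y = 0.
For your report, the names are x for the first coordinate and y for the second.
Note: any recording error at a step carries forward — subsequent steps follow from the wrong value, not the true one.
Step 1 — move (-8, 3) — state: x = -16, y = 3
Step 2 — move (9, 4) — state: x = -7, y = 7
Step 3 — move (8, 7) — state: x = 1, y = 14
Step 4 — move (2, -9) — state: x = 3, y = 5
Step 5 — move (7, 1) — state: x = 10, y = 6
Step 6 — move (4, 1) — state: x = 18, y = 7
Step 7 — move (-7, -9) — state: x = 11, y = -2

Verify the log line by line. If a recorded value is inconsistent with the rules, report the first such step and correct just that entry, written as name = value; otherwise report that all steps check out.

Recomputing the run from the initial state:
step 1: x = -16, y = 3
step 2: x = -7, y = 7
step 3: x = 1, y = 14
step 4: x = 3, y = 5
step 5: x = 10, y = 6
step 6: x = 14, y = 7
step 7: x = 7, y = -2
The first disagreement with the log is at step 6, where the value should be x = 14.

step 6, x = 14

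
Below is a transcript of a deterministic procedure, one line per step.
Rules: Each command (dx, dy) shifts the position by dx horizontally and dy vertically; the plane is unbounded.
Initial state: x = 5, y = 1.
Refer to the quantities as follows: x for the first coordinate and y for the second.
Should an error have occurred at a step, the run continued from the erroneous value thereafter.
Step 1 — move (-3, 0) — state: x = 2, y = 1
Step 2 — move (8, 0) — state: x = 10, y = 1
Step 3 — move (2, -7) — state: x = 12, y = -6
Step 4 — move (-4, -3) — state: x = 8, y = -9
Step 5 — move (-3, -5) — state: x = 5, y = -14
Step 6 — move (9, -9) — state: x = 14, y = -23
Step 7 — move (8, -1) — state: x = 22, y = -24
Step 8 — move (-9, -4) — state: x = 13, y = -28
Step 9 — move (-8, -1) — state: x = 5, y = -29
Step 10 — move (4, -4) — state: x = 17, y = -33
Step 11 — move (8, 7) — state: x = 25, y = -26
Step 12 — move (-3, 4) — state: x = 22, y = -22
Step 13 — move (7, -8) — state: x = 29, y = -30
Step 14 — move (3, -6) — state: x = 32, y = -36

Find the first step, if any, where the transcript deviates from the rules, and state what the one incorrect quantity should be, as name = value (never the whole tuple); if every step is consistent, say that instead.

step 10, x = 9

Recomputing the run from the initial state:
step 1: x = 2, y = 1
step 2: x = 10, y = 1
step 3: x = 12, y = -6
step 4: x = 8, y = -9
step 5: x = 5, y = -14
step 6: x = 14, y = -23
step 7: x = 22, y = -24
step 8: x = 13, y = -28
step 9: x = 5, y = -29
step 10: x = 9, y = -33
step 11: x = 17, y = -26
step 12: x = 14, y = -22
step 13: x = 21, y = -30
step 14: x = 24, y = -36
The first disagreement with the transcript is at step 10, where the value should be x = 9.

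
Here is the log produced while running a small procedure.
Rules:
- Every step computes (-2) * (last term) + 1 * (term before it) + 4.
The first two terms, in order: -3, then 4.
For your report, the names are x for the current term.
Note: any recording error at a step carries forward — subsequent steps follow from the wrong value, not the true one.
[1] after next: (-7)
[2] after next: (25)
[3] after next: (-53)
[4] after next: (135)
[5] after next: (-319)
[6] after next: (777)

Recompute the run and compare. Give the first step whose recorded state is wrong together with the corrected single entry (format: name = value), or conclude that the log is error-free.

step 2, x = 22

Step 1: x = -2*(4) + (1)*(-3) + (4) = -7 — same as recorded.
Step 2: x = -2*(-7) + (1)*(4) + (4) = 22 — a discrepancy with the log.
First deviation found at step 2; the corrected entry is x = 22.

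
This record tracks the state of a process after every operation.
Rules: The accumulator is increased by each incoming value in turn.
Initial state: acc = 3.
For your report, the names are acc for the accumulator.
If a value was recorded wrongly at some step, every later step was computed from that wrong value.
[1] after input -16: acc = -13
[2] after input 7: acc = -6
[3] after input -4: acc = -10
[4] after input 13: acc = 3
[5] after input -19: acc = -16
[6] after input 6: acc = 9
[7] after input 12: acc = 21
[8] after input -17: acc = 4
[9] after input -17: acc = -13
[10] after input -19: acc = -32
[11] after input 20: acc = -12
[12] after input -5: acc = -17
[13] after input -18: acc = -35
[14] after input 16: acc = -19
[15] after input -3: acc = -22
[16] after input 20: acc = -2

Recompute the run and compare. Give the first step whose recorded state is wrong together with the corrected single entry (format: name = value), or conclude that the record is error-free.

step 1: acc = 3 + -16 = -13 -> agrees with the record
step 2: acc = -13 + 7 = -6 -> verified
step 3: acc = -6 + -4 = -10 -> checks out
step 4: acc = -10 + 13 = 3 -> consistent with the record
step 5: acc = 3 + -19 = -16 -> exactly as logged
step 6: acc = -16 + 6 = -10 -> the record disagrees here
First incorrect step: 6; the correct value is acc = -10.

step 6, acc = -10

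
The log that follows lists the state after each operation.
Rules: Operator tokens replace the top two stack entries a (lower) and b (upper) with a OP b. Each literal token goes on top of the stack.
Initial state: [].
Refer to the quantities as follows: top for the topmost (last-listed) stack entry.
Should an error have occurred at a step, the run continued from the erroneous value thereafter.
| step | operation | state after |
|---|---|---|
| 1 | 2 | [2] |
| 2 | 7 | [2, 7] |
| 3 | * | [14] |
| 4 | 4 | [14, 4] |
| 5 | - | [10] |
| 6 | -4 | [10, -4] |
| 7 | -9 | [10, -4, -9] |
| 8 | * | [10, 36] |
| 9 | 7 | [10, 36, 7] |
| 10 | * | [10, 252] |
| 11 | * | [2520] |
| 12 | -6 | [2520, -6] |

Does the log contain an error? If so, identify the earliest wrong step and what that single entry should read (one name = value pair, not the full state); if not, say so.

no error

Recomputing the run from the initial state:
step 1: [2]
step 2: [2, 7]
step 3: [14]
step 4: [14, 4]
step 5: [10]
step 6: [10, -4]
step 7: [10, -4, -9]
step 8: [10, 36]
step 9: [10, 36, 7]
step 10: [10, 252]
step 11: [2520]
step 12: [2520, -6]
This matches the log at every step.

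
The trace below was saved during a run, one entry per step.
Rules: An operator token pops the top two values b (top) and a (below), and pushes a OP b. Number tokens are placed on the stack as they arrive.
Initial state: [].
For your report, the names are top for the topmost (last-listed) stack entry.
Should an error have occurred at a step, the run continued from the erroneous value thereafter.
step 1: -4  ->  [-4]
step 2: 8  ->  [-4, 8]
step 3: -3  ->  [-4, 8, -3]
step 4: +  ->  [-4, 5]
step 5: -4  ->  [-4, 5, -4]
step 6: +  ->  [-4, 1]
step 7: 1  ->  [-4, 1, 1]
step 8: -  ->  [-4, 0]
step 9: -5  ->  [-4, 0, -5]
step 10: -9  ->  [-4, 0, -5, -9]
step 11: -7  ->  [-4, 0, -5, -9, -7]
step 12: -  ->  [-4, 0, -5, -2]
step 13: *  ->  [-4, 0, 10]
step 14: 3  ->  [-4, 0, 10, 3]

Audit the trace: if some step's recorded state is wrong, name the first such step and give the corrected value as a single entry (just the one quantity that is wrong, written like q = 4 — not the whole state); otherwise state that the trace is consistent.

step 1: push -4: top = -4 -> checks out
step 2: push 8: top = 8 -> same as recorded
step 3: push -3: top = -3 -> same as recorded
step 4: 8 + -3 = 5 -> exactly as logged
step 5: push -4: top = -4 -> checks out
step 6: 5 + -4 = 1 -> consistent with the trace
step 7: push 1: top = 1 -> matches
step 8: 1 - 1 = 0 -> checks out
step 9: push -5: top = -5 -> confirmed correct
step 10: push -9: top = -9 -> verified
step 11: push -7: top = -7 -> no discrepancy
step 12: -9 - -7 = -2 -> exactly as logged
step 13: -5 * -2 = 10 -> confirmed correct
step 14: push 3: top = 3 -> consistent with the trace
Nothing is out of place; the run is error-free.

no error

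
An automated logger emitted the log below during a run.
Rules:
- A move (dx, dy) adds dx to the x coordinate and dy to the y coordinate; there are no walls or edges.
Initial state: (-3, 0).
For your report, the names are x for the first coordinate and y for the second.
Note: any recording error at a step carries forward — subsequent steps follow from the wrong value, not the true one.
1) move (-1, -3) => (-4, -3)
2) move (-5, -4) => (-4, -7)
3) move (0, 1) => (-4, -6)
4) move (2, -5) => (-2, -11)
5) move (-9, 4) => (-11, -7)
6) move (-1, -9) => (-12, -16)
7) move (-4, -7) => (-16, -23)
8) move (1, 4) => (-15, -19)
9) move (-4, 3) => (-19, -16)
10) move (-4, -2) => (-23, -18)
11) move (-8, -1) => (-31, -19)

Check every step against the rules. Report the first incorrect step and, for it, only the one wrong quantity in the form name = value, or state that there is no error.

Step 1: x = -3 + (-1) = -4, y = 0 + (-3) = -3 — exactly as logged.
Step 2: x = -4 + (-5) = -9, y = -3 + (-4) = -7 — this is not what the log shows.
So the first discrepancy is step 2, where the right value is x = -9.

step 2, x = -9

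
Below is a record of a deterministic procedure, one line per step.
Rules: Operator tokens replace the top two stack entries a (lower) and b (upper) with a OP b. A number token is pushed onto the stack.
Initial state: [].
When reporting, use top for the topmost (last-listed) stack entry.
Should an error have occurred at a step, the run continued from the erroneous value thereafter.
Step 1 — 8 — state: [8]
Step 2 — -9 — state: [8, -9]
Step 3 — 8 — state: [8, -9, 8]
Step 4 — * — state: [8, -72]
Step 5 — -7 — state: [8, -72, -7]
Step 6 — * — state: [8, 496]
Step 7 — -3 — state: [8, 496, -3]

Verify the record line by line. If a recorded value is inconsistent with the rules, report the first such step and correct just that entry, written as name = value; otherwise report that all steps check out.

Recomputing the run from the initial state:
step 1: [8]
step 2: [8, -9]
step 3: [8, -9, 8]
step 4: [8, -72]
step 5: [8, -72, -7]
step 6: [8, 504]
step 7: [8, 504, -3]
The first disagreement with the record is at step 6, where the value should be top = 504.

step 6, top = 504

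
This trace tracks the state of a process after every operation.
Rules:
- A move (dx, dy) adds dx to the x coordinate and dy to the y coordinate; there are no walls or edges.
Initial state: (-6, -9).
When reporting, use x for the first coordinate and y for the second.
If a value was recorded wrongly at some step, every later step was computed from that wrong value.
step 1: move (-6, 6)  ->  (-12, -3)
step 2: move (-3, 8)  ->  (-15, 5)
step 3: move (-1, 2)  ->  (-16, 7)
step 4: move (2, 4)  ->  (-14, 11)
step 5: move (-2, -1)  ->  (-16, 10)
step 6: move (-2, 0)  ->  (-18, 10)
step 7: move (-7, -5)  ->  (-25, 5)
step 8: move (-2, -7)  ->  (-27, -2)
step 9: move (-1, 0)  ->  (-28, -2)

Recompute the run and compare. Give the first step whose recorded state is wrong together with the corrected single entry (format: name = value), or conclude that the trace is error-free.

no error

step 1: x = -6 + (-6) = -12, y = -9 + (6) = -3 -> verified
step 2: x = -12 + (-3) = -15, y = -3 + (8) = 5 -> exactly as logged
step 3: x = -15 + (-1) = -16, y = 5 + (2) = 7 -> checks out
step 4: x = -16 + (2) = -14, y = 7 + (4) = 11 -> verified
step 5: x = -14 + (-2) = -16, y = 11 + (-1) = 10 -> checks out
step 6: x = -16 + (-2) = -18, y = 10 + (0) = 10 -> verified
step 7: x = -18 + (-7) = -25, y = 10 + (-5) = 5 -> verified
step 8: x = -25 + (-2) = -27, y = 5 + (-7) = -2 -> consistent with the trace
step 9: x = -27 + (-1) = -28, y = -2 + (0) = -2 -> no discrepancy
All entries verified; no error found.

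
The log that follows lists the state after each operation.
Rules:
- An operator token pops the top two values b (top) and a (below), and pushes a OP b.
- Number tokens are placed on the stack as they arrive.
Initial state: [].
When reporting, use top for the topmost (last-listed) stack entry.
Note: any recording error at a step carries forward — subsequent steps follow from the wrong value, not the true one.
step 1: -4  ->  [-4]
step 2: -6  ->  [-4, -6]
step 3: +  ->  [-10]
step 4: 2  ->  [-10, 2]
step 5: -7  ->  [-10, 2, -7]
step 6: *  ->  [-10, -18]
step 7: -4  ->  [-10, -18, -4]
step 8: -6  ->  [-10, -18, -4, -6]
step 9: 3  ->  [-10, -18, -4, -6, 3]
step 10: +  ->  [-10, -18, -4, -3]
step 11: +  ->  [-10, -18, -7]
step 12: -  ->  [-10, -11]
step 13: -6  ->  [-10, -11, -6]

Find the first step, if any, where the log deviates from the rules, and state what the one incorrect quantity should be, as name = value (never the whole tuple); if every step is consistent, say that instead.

Recomputing the run from the initial state:
step 1: [-4]
step 2: [-4, -6]
step 3: [-10]
step 4: [-10, 2]
step 5: [-10, 2, -7]
step 6: [-10, -14]
step 7: [-10, -14, -4]
step 8: [-10, -14, -4, -6]
step 9: [-10, -14, -4, -6, 3]
step 10: [-10, -14, -4, -3]
step 11: [-10, -14, -7]
step 12: [-10, -7]
step 13: [-10, -7, -6]
The first disagreement with the log is at step 6, where the value should be top = -14.

step 6, top = -14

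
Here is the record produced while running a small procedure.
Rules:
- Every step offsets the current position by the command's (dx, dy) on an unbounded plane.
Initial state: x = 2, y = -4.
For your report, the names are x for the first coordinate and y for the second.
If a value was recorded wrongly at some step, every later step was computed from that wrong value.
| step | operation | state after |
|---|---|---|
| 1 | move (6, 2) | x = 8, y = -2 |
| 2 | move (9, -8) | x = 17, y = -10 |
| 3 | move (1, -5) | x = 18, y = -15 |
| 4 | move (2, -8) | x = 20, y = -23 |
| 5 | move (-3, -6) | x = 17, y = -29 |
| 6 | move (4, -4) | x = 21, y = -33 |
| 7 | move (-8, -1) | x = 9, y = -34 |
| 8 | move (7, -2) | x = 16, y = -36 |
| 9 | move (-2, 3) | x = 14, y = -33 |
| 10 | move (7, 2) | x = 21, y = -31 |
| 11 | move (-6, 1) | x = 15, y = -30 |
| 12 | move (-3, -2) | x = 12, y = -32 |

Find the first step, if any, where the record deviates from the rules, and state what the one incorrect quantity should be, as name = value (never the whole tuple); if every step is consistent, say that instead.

Recomputing the run from the initial state:
step 1: x = 8, y = -2
step 2: x = 17, y = -10
step 3: x = 18, y = -15
step 4: x = 20, y = -23
step 5: x = 17, y = -29
step 6: x = 21, y = -33
step 7: x = 13, y = -34
step 8: x = 20, y = -36
step 9: x = 18, y = -33
step 10: x = 25, y = -31
step 11: x = 19, y = -30
step 12: x = 16, y = -32
The first disagreement with the record is at step 7, where the value should be x = 13.

step 7, x = 13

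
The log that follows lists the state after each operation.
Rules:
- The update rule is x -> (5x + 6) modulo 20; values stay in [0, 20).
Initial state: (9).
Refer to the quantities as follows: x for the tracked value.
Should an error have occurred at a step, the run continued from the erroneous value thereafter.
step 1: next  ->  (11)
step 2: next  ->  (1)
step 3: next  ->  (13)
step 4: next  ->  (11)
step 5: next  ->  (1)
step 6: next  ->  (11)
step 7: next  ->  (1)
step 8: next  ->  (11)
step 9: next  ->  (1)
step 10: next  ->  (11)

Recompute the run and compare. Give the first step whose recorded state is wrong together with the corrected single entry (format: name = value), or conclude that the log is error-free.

step 3, x = 11

Recomputing the run from the initial state:
step 1: x = 11
step 2: x = 1
step 3: x = 11
step 4: x = 1
step 5: x = 11
step 6: x = 1
step 7: x = 11
step 8: x = 1
step 9: x = 11
step 10: x = 1
The first disagreement with the log is at step 3, where the value should be x = 11.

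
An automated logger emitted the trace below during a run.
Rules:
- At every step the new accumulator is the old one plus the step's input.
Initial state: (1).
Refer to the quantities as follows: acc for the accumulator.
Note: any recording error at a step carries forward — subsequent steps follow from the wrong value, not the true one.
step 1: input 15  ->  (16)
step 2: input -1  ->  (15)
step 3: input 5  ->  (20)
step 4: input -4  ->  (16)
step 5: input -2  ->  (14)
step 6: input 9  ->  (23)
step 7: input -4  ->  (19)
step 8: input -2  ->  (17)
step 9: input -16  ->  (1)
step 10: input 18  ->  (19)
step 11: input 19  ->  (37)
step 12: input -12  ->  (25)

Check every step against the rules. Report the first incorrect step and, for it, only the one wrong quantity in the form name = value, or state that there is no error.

Step 1: acc = 1 + 15 = 16 — same as recorded.
Step 2: acc = 16 + -1 = 15 — checks out.
Step 3: acc = 15 + 5 = 20 — confirmed correct.
Step 4: acc = 20 + -4 = 16 — matches.
Step 5: acc = 16 + -2 = 14 — checks out.
Step 6: acc = 14 + 9 = 23 — same as recorded.
Step 7: acc = 23 + -4 = 19 — same as recorded.
Step 8: acc = 19 + -2 = 17 — confirmed correct.
Step 9: acc = 17 + -16 = 1 — same as recorded.
Step 10: acc = 1 + 18 = 19 — verified.
Step 11: acc = 19 + 19 = 38 — the trace disagrees here.
So the first discrepancy is step 11, where the right value is acc = 38.

step 11, acc = 38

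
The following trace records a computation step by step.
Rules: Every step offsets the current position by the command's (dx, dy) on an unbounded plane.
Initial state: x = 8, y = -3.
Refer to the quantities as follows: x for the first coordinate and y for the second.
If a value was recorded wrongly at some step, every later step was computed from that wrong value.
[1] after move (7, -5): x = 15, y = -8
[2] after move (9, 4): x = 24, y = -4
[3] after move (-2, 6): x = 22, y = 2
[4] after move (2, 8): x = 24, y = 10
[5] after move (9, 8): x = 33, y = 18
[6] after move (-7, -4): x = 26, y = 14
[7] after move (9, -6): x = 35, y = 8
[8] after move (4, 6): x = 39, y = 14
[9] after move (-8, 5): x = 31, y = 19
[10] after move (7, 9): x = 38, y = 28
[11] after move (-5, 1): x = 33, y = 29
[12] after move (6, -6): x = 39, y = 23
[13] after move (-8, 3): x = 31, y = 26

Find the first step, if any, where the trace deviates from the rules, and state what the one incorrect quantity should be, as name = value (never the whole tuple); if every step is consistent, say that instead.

1. x = 8 + (7) = 15, y = -3 + (-5) = -8 (consistent with the trace)
2. x = 15 + (9) = 24, y = -8 + (4) = -4 (checks out)
3. x = 24 + (-2) = 22, y = -4 + (6) = 2 (consistent with the trace)
4. x = 22 + (2) = 24, y = 2 + (8) = 10 (checks out)
5. x = 24 + (9) = 33, y = 10 + (8) = 18 (consistent with the trace)
6. x = 33 + (-7) = 26, y = 18 + (-4) = 14 (matches)
7. x = 26 + (9) = 35, y = 14 + (-6) = 8 (agrees with the trace)
8. x = 35 + (4) = 39, y = 8 + (6) = 14 (verified)
9. x = 39 + (-8) = 31, y = 14 + (5) = 19 (same as recorded)
10. x = 31 + (7) = 38, y = 19 + (9) = 28 (in agreement)
11. x = 38 + (-5) = 33, y = 28 + (1) = 29 (verified)
12. x = 33 + (6) = 39, y = 29 + (-6) = 23 (verified)
13. x = 39 + (-8) = 31, y = 23 + (3) = 26 (consistent with the trace)
Every step is consistent.

no error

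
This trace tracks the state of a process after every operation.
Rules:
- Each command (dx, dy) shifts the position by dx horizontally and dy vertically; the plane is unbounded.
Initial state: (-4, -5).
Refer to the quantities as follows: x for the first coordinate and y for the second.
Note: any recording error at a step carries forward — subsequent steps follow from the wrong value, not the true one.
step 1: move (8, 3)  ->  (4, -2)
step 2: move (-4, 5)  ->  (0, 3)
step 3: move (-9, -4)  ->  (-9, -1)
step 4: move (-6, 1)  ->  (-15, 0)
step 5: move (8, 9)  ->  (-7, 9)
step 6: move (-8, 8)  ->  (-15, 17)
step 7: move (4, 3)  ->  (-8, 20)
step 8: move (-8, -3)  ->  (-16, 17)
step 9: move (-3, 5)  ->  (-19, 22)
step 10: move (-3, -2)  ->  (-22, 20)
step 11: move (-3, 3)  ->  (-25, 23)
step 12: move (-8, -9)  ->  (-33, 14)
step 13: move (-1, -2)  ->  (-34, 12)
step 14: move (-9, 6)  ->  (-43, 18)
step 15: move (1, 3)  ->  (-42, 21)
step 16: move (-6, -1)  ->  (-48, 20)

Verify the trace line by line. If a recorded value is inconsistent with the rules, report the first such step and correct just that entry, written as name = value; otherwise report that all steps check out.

step 1: x = -4 + (8) = 4, y = -5 + (3) = -2 -> checks out
step 2: x = 4 + (-4) = 0, y = -2 + (5) = 3 -> in agreement
step 3: x = 0 + (-9) = -9, y = 3 + (-4) = -1 -> exactly as logged
step 4: x = -9 + (-6) = -15, y = -1 + (1) = 0 -> same as recorded
step 5: x = -15 + (8) = -7, y = 0 + (9) = 9 -> exactly as logged
step 6: x = -7 + (-8) = -15, y = 9 + (8) = 17 -> same as recorded
step 7: x = -15 + (4) = -11, y = 17 + (3) = 20 -> this is not what the trace shows
So the first discrepancy is step 7, where the right value is x = -11.

step 7, x = -11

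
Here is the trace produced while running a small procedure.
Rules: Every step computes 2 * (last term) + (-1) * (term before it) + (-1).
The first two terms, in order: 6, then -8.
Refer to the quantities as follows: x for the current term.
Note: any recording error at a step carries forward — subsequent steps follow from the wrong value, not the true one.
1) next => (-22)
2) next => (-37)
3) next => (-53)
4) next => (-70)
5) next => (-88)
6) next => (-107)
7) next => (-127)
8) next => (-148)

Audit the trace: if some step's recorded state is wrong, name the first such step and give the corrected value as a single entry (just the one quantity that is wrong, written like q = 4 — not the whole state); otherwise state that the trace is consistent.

Recomputing the run from the initial state:
step 1: x = -23
step 2: x = -39
step 3: x = -56
step 4: x = -74
step 5: x = -93
step 6: x = -113
step 7: x = -134
step 8: x = -156
The first disagreement with the trace is at step 1, where the value should be x = -23.

step 1, x = -23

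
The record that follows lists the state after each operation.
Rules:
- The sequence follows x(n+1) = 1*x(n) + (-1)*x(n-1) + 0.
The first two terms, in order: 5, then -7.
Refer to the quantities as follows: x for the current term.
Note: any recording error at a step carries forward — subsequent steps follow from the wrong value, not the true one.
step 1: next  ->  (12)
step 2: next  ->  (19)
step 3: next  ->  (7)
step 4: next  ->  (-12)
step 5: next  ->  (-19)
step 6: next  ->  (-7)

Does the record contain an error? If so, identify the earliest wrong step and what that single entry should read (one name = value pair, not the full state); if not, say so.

step 1: x = 1*(-7) + (-1)*(5) + (0) = -12 -> not what was recorded
The earliest wrong entry is at step 1: it should read x = -12.

step 1, x = -12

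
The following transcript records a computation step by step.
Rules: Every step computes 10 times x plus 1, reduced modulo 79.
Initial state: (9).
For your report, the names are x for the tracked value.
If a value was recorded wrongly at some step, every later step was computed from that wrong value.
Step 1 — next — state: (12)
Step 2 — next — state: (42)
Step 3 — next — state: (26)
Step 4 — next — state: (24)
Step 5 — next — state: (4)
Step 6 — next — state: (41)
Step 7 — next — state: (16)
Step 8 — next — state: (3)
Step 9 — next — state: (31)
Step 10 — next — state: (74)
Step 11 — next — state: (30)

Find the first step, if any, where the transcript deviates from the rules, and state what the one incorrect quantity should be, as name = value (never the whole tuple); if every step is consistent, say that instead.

no error

Step 1: x = (10*9 + 1) mod 79 = 12 — no discrepancy.
Step 2: x = (10*12 + 1) mod 79 = 42 — consistent with the transcript.
Step 3: x = (10*42 + 1) mod 79 = 26 — same as recorded.
Step 4: x = (10*26 + 1) mod 79 = 24 — verified.
Step 5: x = (10*24 + 1) mod 79 = 4 — exactly as logged.
Step 6: x = (10*4 + 1) mod 79 = 41 — same as recorded.
Step 7: x = (10*41 + 1) mod 79 = 16 — checks out.
Step 8: x = (10*16 + 1) mod 79 = 3 — verified.
Step 9: x = (10*3 + 1) mod 79 = 31 — verified.
Step 10: x = (10*31 + 1) mod 79 = 74 — consistent with the transcript.
Step 11: x = (10*74 + 1) mod 79 = 30 — no discrepancy.
No step deviates from the rules.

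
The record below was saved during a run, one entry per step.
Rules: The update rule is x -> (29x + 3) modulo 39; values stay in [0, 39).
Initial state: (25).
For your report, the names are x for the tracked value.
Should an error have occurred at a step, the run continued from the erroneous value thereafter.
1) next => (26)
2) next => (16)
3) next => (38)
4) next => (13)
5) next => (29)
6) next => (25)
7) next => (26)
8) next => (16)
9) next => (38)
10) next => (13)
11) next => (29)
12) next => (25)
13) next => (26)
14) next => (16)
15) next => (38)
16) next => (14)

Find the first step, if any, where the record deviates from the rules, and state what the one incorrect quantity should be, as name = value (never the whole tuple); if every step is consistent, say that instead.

Step 1: x = (29*25 + 3) mod 39 = 26 — confirmed correct.
Step 2: x = (29*26 + 3) mod 39 = 16 — matches.
Step 3: x = (29*16 + 3) mod 39 = 38 — verified.
Step 4: x = (29*38 + 3) mod 39 = 13 — matches.
Step 5: x = (29*13 + 3) mod 39 = 29 — consistent with the record.
Step 6: x = (29*29 + 3) mod 39 = 25 — matches.
Step 7: x = (29*25 + 3) mod 39 = 26 — matches.
Step 8: x = (29*26 + 3) mod 39 = 16 — consistent with the record.
Step 9: x = (29*16 + 3) mod 39 = 38 — no discrepancy.
Step 10: x = (29*38 + 3) mod 39 = 13 — agrees with the record.
Step 11: x = (29*13 + 3) mod 39 = 29 — in agreement.
Step 12: x = (29*29 + 3) mod 39 = 25 — confirmed correct.
Step 13: x = (29*25 + 3) mod 39 = 26 — consistent with the record.
Step 14: x = (29*26 + 3) mod 39 = 16 — checks out.
Step 15: x = (29*16 + 3) mod 39 = 38 — in agreement.
Step 16: x = (29*38 + 3) mod 39 = 13 — a discrepancy with the record.
The earliest wrong entry is at step 16: it should read x = 13.

step 16, x = 13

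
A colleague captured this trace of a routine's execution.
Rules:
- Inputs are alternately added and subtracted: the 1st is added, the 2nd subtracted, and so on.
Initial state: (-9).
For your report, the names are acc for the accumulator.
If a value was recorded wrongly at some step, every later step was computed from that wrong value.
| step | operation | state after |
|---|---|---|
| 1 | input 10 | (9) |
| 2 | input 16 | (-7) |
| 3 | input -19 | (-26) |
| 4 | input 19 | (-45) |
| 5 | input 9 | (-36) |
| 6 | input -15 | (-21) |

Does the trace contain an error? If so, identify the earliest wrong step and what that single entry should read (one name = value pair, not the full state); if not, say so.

step 1, acc = 1

step 1: acc = -9 + 10 = 1 -> this is not what the trace shows
The earliest wrong entry is at step 1: it should read acc = 1.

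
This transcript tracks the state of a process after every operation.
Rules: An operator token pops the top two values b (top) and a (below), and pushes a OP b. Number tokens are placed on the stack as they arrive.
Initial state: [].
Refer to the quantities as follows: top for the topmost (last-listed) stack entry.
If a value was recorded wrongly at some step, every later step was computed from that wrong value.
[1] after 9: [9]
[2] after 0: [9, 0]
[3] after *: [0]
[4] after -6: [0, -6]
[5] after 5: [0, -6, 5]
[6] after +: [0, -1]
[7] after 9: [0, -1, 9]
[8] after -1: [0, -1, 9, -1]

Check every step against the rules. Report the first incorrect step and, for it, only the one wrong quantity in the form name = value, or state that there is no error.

Recomputing the run from the initial state:
step 1: [9]
step 2: [9, 0]
step 3: [0]
step 4: [0, -6]
step 5: [0, -6, 5]
step 6: [0, -1]
step 7: [0, -1, 9]
step 8: [0, -1, 9, -1]
This matches the transcript at every step.

no error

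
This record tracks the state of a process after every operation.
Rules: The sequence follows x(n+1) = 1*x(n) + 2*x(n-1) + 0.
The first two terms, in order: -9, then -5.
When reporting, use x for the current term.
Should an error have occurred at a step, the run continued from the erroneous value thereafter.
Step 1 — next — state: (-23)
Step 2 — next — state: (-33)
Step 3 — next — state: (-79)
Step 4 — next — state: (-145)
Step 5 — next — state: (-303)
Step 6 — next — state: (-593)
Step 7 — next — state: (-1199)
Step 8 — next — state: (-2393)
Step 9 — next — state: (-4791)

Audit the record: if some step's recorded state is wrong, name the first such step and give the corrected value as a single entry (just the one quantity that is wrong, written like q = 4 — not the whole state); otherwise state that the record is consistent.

step 8, x = -2385

step 1: x = 1*(-5) + (2)*(-9) + (0) = -23 -> same as recorded
step 2: x = 1*(-23) + (2)*(-5) + (0) = -33 -> consistent with the record
step 3: x = 1*(-33) + (2)*(-23) + (0) = -79 -> agrees with the record
step 4: x = 1*(-79) + (2)*(-33) + (0) = -145 -> consistent with the record
step 5: x = 1*(-145) + (2)*(-79) + (0) = -303 -> no discrepancy
step 6: x = 1*(-303) + (2)*(-145) + (0) = -593 -> exactly as logged
step 7: x = 1*(-593) + (2)*(-303) + (0) = -1199 -> same as recorded
step 8: x = 1*(-1199) + (2)*(-593) + (0) = -2385 -> not what was recorded
The audit stops at step 8: the recorded entry is wrong and should be x = -2385.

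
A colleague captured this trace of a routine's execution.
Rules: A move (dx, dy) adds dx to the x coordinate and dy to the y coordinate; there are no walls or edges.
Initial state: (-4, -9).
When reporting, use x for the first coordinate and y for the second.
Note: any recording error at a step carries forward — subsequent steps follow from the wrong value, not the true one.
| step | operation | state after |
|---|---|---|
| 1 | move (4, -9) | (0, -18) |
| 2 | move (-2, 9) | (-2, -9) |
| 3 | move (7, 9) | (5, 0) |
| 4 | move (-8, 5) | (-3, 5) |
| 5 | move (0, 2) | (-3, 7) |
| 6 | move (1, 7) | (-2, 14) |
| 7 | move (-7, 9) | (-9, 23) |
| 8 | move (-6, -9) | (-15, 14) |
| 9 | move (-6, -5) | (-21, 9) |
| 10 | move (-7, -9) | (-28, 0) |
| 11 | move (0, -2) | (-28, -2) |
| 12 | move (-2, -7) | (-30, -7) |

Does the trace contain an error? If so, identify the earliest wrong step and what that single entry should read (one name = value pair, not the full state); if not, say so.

step 12, y = -9

Recomputing the run from the initial state:
step 1: x = 0, y = -18
step 2: x = -2, y = -9
step 3: x = 5, y = 0
step 4: x = -3, y = 5
step 5: x = -3, y = 7
step 6: x = -2, y = 14
step 7: x = -9, y = 23
step 8: x = -15, y = 14
step 9: x = -21, y = 9
step 10: x = -28, y = 0
step 11: x = -28, y = -2
step 12: x = -30, y = -9
The first disagreement with the trace is at step 12, where the value should be y = -9.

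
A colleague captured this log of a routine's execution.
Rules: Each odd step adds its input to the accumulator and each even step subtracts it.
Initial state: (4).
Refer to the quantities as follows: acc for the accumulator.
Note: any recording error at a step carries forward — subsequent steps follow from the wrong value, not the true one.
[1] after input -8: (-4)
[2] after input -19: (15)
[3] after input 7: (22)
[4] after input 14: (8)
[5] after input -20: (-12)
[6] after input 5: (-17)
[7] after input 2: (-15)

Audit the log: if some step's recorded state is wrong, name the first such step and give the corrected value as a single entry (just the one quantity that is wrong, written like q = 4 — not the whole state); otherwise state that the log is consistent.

no error

step 1: acc = 4 + -8 = -4 -> checks out
step 2: acc = -4 - -19 = 15 -> consistent with the log
step 3: acc = 15 + 7 = 22 -> agrees with the log
step 4: acc = 22 - 14 = 8 -> in agreement
step 5: acc = 8 + -20 = -12 -> consistent with the log
step 6: acc = -12 - 5 = -17 -> same as recorded
step 7: acc = -17 + 2 = -15 -> verified
Nothing is out of place; the run is error-free.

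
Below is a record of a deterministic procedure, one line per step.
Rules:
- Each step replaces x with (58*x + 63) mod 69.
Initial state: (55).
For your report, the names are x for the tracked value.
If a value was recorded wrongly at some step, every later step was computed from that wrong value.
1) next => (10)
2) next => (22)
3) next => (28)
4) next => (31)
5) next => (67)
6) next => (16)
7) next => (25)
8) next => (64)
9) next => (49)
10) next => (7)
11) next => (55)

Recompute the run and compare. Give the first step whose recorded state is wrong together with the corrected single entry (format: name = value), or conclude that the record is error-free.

Recomputing the run from the initial state:
step 1: x = 10
step 2: x = 22
step 3: x = 28
step 4: x = 31
step 5: x = 67
step 6: x = 16
step 7: x = 25
step 8: x = 64
step 9: x = 49
step 10: x = 7
step 11: x = 55
This matches the record at every step.

no error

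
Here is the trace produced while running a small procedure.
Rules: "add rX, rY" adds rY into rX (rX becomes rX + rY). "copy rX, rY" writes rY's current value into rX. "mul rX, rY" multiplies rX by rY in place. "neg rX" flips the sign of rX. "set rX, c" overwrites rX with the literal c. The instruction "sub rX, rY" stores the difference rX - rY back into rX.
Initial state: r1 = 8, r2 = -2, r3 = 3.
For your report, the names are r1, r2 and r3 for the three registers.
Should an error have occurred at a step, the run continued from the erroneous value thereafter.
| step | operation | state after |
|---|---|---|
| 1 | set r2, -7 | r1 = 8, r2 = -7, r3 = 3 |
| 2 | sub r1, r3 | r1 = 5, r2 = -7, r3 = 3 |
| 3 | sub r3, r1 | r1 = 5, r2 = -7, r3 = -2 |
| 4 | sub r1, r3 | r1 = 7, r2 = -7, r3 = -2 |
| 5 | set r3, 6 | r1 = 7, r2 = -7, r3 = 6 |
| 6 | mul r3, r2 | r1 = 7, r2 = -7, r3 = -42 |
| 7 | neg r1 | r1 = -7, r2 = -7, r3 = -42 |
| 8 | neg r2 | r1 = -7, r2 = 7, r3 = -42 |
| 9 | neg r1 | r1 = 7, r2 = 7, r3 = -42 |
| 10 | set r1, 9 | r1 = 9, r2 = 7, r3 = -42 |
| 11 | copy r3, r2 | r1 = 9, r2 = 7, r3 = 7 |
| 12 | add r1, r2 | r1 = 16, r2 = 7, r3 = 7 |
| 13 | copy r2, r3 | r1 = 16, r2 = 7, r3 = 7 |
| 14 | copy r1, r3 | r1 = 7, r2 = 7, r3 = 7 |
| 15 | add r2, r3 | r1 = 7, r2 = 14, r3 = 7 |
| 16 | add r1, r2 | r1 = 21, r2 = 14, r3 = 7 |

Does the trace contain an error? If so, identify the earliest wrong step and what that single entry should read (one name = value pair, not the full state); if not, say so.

no error

Recomputing the run from the initial state:
step 1: r1 = 8, r2 = -7, r3 = 3
step 2: r1 = 5, r2 = -7, r3 = 3
step 3: r1 = 5, r2 = -7, r3 = -2
step 4: r1 = 7, r2 = -7, r3 = -2
step 5: r1 = 7, r2 = -7, r3 = 6
step 6: r1 = 7, r2 = -7, r3 = -42
step 7: r1 = -7, r2 = -7, r3 = -42
step 8: r1 = -7, r2 = 7, r3 = -42
step 9: r1 = 7, r2 = 7, r3 = -42
step 10: r1 = 9, r2 = 7, r3 = -42
step 11: r1 = 9, r2 = 7, r3 = 7
step 12: r1 = 16, r2 = 7, r3 = 7
step 13: r1 = 16, r2 = 7, r3 = 7
step 14: r1 = 7, r2 = 7, r3 = 7
step 15: r1 = 7, r2 = 14, r3 = 7
step 16: r1 = 21, r2 = 14, r3 = 7
This matches the trace at every step.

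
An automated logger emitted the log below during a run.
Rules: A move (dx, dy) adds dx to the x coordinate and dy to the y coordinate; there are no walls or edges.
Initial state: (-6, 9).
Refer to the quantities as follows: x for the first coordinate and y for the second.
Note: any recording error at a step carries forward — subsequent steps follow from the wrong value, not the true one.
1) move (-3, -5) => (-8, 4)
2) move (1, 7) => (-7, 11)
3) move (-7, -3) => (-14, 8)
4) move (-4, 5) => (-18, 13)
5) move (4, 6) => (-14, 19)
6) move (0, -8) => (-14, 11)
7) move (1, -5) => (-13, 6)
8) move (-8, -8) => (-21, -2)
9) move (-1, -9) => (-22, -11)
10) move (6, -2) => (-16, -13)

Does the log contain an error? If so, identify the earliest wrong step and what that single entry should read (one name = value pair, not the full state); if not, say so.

step 1, x = -9

Recomputing the run from the initial state:
step 1: x = -9, y = 4
step 2: x = -8, y = 11
step 3: x = -15, y = 8
step 4: x = -19, y = 13
step 5: x = -15, y = 19
step 6: x = -15, y = 11
step 7: x = -14, y = 6
step 8: x = -22, y = -2
step 9: x = -23, y = -11
step 10: x = -17, y = -13
The first disagreement with the log is at step 1, where the value should be x = -9.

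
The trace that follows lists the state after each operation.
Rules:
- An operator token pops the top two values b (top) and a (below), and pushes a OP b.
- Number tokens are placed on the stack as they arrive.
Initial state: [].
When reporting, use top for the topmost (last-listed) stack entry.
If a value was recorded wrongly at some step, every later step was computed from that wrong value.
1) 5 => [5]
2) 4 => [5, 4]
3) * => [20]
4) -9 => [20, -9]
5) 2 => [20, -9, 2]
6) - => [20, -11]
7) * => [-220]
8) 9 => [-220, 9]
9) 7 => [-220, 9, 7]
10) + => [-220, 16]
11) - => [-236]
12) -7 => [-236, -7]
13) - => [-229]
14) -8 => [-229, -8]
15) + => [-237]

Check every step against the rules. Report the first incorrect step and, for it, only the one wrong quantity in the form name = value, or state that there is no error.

Recomputing the run from the initial state:
step 1: [5]
step 2: [5, 4]
step 3: [20]
step 4: [20, -9]
step 5: [20, -9, 2]
step 6: [20, -11]
step 7: [-220]
step 8: [-220, 9]
step 9: [-220, 9, 7]
step 10: [-220, 16]
step 11: [-236]
step 12: [-236, -7]
step 13: [-229]
step 14: [-229, -8]
step 15: [-237]
This matches the trace at every step.

no error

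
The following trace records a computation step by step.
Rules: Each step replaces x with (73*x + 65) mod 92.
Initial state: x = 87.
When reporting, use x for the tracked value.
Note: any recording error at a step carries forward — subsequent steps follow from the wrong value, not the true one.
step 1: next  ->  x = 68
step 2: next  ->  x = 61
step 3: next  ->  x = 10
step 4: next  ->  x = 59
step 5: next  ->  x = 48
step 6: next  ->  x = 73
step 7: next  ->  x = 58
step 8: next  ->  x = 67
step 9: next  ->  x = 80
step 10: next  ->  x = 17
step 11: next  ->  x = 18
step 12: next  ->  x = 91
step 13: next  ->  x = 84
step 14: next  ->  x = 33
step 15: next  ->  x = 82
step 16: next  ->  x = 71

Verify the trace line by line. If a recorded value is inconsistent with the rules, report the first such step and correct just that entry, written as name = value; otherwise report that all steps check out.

Recomputing the run from the initial state:
step 1: x = 68
step 2: x = 61
step 3: x = 10
step 4: x = 59
step 5: x = 48
step 6: x = 73
step 7: x = 58
step 8: x = 67
step 9: x = 80
step 10: x = 17
step 11: x = 18
step 12: x = 91
step 13: x = 84
step 14: x = 33
step 15: x = 82
step 16: x = 71
This matches the trace at every step.

no error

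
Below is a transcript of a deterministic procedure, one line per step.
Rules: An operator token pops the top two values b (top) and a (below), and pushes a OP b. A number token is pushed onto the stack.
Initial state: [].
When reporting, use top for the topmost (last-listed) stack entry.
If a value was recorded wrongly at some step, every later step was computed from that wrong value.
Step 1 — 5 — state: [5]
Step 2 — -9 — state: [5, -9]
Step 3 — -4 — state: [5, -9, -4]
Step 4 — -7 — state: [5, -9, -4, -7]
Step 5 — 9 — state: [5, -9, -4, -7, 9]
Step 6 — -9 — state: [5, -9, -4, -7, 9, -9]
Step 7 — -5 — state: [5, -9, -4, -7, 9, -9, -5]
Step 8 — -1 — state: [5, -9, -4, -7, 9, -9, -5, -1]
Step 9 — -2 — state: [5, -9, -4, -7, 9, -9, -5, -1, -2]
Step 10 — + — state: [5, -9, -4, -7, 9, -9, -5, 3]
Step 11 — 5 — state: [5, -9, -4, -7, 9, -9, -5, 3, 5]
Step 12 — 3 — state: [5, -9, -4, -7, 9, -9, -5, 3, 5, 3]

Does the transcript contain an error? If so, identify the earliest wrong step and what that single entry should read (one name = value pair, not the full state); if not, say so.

1. push 5: top = 5 (agrees with the transcript)
2. push -9: top = -9 (same as recorded)
3. push -4: top = -4 (agrees with the transcript)
4. push -7: top = -7 (agrees with the transcript)
5. push 9: top = 9 (verified)
6. push -9: top = -9 (consistent with the transcript)
7. push -5: top = -5 (agrees with the transcript)
8. push -1: top = -1 (confirmed correct)
9. push -2: top = -2 (same as recorded)
10. -1 + -2 = -3 (the transcript has a different value)
Conclusion: step 10 carries the first error; the entry should be top = -3.

step 10, top = -3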